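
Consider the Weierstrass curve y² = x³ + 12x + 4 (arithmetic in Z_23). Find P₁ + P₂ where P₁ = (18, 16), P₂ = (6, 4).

(18, 16) + (6, 4). λ = (4 - 16)/(6 - 18) ≡ 11/11 mod 23. 11⁻¹ ≡ 21 (mod 23), so λ ≡ 1.
  x = λ² - 18 - 6 = 1 - 24 ≡ 0; y = λ·(18 - 0) - 16 ≡ 2. → (0, 2)

(0, 2)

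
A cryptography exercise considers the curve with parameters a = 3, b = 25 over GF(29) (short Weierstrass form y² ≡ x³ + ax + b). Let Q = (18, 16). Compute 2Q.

tangent at (18, 16): λ = (3·18² + 3)/(2·16) ≡ 18/3. 3⁻¹ ≡ 10 (mod 29) since 3·10 = 30 ≡ 1, so λ ≡ 18·10 ≡ 6.
  x = λ² - 18 - 18 = 36 - 36 ≡ 0; y = λ·(18 - 0) - 16 ≡ 5. → (0, 5)

(0, 5)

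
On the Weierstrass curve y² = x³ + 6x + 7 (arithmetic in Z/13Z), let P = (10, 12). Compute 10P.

(2, 12)

Double-and-add on 10 = (1010)₂. Start with P = (10, 12) for the leading 1-bit.
double: tangent at (10, 12): λ = (3·10² + 6)/(2·12) ≡ 7/11. 11⁻¹ ≡ 6 (mod 13), so λ ≡ 7·6 ≡ 3.
  x = λ² - 10 - 10 = 9 - 20 ≡ 2; y = λ·(10 - 2) - 12 ≡ 12. → (2, 12)
double: tangent at (2, 12): λ = (3·2² + 6)/(2·12) ≡ 5/11. 11⁻¹ ≡ 6 (mod 13) since 11·6 = 66 ≡ 1, so λ ≡ 5·6 ≡ 4.
  x = λ² - 2 - 2 = 16 - 4 ≡ 12; y = λ·(2 - 12) - 12 ≡ 0. → (12, 0)
add P: (12, 0) + (10, 12). λ = (12 - 0)/(10 - 12) ≡ 12/11 mod 13. 11⁻¹ ≡ 6 (mod 13), so λ ≡ 7.
  x = λ² - 12 - 10 = 49 - 22 ≡ 1; y = λ·(12 - 1) - 0 ≡ 12. → (1, 12)
double: tangent at (1, 12): λ = (3·1² + 6)/(2·12) ≡ 9/11. 11⁻¹ ≡ 6 (mod 13), so λ ≡ 9·6 ≡ 2.
  x = λ² - 1 - 1 = 4 - 2 ≡ 2; y = λ·(1 - 2) - 12 ≡ 12. → (2, 12)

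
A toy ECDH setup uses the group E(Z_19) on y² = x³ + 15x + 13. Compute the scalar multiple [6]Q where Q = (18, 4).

(7, 9)

Double-and-add on 6 = (110)₂. Start with Q = (18, 4) for the leading 1-bit.
double: tangent at (18, 4): λ = (3·18² + 15)/(2·4) ≡ 18/8. 8⁻¹ ≡ 12 (mod 19), so λ ≡ 18·12 ≡ 7.
  x = λ² - 18 - 18 = 49 - 36 ≡ 13; y = λ·(18 - 13) - 4 ≡ 12. → (13, 12)
add Q: (13, 12) + (18, 4). λ = (4 - 12)/(18 - 13) ≡ 11/5 mod 19. 5⁻¹ ≡ 4 (mod 19) since 5·4 = 20 ≡ 1, so λ ≡ 6.
  x = λ² - 13 - 18 = 36 - 31 ≡ 5; y = λ·(13 - 5) - 12 ≡ 17. → (5, 17)
double: tangent at (5, 17): λ = (3·5² + 15)/(2·17) ≡ 14/15. 15⁻¹ ≡ 14 (mod 19), so λ ≡ 14·14 ≡ 6.
  x = λ² - 5 - 5 = 36 - 10 ≡ 7; y = λ·(5 - 7) - 17 ≡ 9. → (7, 9)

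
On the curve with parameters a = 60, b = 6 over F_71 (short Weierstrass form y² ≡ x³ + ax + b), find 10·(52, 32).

Write G = (52, 32).
Double-and-add on 10 = (1010)₂. Start with G = (52, 32) for the leading 1-bit.
double: tangent at (52, 32): λ = (3·52² + 60)/(2·32) ≡ 7/64. 64⁻¹ ≡ 10 (mod 71) since 64·10 = 640 ≡ 1, so λ ≡ 7·10 ≡ 70.
  x = λ² - 52 - 52 = 4900 - 104 ≡ 39; y = λ·(52 - 39) - 32 ≡ 26. → (39, 26)
double: tangent at (39, 26): λ = (3·39² + 60)/(2·26) ≡ 8/52. 52⁻¹ ≡ 56 (mod 71), so λ ≡ 8·56 ≡ 22.
  x = λ² - 39 - 39 = 484 - 78 ≡ 51; y = λ·(39 - 51) - 26 ≡ 65. → (51, 65)
add G: (51, 65) + (52, 32). λ = (32 - 65)/(52 - 51) ≡ 38/1 mod 71. 1⁻¹ ≡ 1 (mod 71) since 1·1 = 1 ≡ 1, so λ ≡ 38.
  x = λ² - 51 - 52 = 1444 - 103 ≡ 63; y = λ·(51 - 63) - 65 ≡ 47. → (63, 47)
double: tangent at (63, 47): λ = (3·63² + 60)/(2·47) ≡ 39/23. 23⁻¹ ≡ 34 (mod 71), so λ ≡ 39·34 ≡ 48.
  x = λ² - 63 - 63 = 2304 - 126 ≡ 48; y = λ·(63 - 48) - 47 ≡ 34. → (48, 34)

(48, 34)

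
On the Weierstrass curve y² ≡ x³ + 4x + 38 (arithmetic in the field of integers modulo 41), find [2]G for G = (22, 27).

(36, 4)

tangent at (22, 27): λ = (3·22² + 4)/(2·27) ≡ 21/13. 13⁻¹ ≡ 19 (mod 41) since 13·19 = 247 ≡ 1, so λ ≡ 21·19 ≡ 30.
  x = λ² - 22 - 22 = 900 - 44 ≡ 36; y = λ·(22 - 36) - 27 ≡ 4. → (36, 4)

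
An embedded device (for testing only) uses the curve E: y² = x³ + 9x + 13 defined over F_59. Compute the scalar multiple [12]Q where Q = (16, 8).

(51, 45)

Double-and-add on 12 = (1100)₂. Start with Q = (16, 8) for the leading 1-bit.
double: tangent at (16, 8): λ = (3·16² + 9)/(2·8) ≡ 10/16. 16⁻¹ ≡ 48 (mod 59), so λ ≡ 10·48 ≡ 8.
  x = λ² - 16 - 16 = 64 - 32 ≡ 32; y = λ·(16 - 32) - 8 ≡ 41. → (32, 41)
add Q: (32, 41) + (16, 8). λ = (8 - 41)/(16 - 32) ≡ 26/43 mod 59. 43⁻¹ ≡ 11 (mod 59) since 43·11 = 473 ≡ 1, so λ ≡ 50.
  x = λ² - 32 - 16 = 2500 - 48 ≡ 33; y = λ·(32 - 33) - 41 ≡ 27. → (33, 27)
double: tangent at (33, 27): λ = (3·33² + 9)/(2·27) ≡ 31/54. 54⁻¹ ≡ 47 (mod 59), so λ ≡ 31·47 ≡ 41.
  x = λ² - 33 - 33 = 1681 - 66 ≡ 22; y = λ·(33 - 22) - 27 ≡ 11. → (22, 11)
double: tangent at (22, 11): λ = (3·22² + 9)/(2·11) ≡ 45/22. 22⁻¹ ≡ 51 (mod 59) since 22·51 = 1122 ≡ 1, so λ ≡ 45·51 ≡ 53.
  x = λ² - 22 - 22 = 2809 - 44 ≡ 51; y = λ·(22 - 51) - 11 ≡ 45. → (51, 45)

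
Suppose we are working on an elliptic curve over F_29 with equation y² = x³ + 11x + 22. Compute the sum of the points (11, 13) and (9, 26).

(15, 13)

(11, 13) + (9, 26). λ = (26 - 13)/(9 - 11) ≡ 13/27 mod 29. 27⁻¹ ≡ 14 (mod 29) since 27·14 = 378 ≡ 1, so λ ≡ 8.
  x = λ² - 11 - 9 = 64 - 20 ≡ 15; y = λ·(11 - 15) - 13 ≡ 13. → (15, 13)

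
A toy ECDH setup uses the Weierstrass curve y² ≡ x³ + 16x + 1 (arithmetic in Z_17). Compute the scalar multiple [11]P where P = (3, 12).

(16, 1)

Repeated addition: build up to 11P.
2P: tangent at (3, 12): λ = (3·3² + 16)/(2·12) ≡ 9/7. 7⁻¹ ≡ 5 (mod 17), so λ ≡ 9·5 ≡ 11.
  x = λ² - 3 - 3 = 121 - 6 ≡ 13; y = λ·(3 - 13) - 12 ≡ 14. → (13, 14)
3P: (13, 14) + (3, 12). λ = (12 - 14)/(3 - 13) ≡ 15/7 mod 17. 7⁻¹ ≡ 5 (mod 17) since 7·5 = 35 ≡ 1, so λ ≡ 7.
  x = λ² - 13 - 3 = 49 - 16 ≡ 16; y = λ·(13 - 16) - 14 ≡ 16. → (16, 16)
4P: (16, 16) + (3, 12). λ = (12 - 16)/(3 - 16) ≡ 13/4 mod 17. 4⁻¹ ≡ 13 (mod 17) since 4·13 = 52 ≡ 1, so λ ≡ 16.
  x = λ² - 16 - 3 = 256 - 19 ≡ 16; y = λ·(16 - 16) - 16 ≡ 1. → (16, 1)
5P: (16, 1) + (3, 12). λ = (12 - 1)/(3 - 16) ≡ 11/4 mod 17. 4⁻¹ ≡ 13 (mod 17) since 4·13 = 52 ≡ 1, so λ ≡ 7.
  x = λ² - 16 - 3 = 49 - 19 ≡ 13; y = λ·(16 - 13) - 1 ≡ 3. → (13, 3)
6P: (13, 3) + (3, 12). λ = (12 - 3)/(3 - 13) ≡ 9/7 mod 17. 7⁻¹ ≡ 5 (mod 17), so λ ≡ 11.
  x = λ² - 13 - 3 = 121 - 16 ≡ 3; y = λ·(13 - 3) - 3 ≡ 5. → (3, 5)
7P: (3, 5) + (3, 12): same x and y₁ ≡ -y₂, so the sum is O.
8P: O + (3, 12) = (3, 12) (identity).
9P: tangent at (3, 12): λ = (3·3² + 16)/(2·12) ≡ 9/7. 7⁻¹ ≡ 5 (mod 17), so λ ≡ 9·5 ≡ 11.
  x = λ² - 3 - 3 = 121 - 6 ≡ 13; y = λ·(3 - 13) - 12 ≡ 14. → (13, 14)
10P: (13, 14) + (3, 12). λ = (12 - 14)/(3 - 13) ≡ 15/7 mod 17. 7⁻¹ ≡ 5 (mod 17) since 7·5 = 35 ≡ 1, so λ ≡ 7.
  x = λ² - 13 - 3 = 49 - 16 ≡ 16; y = λ·(13 - 16) - 14 ≡ 16. → (16, 16)
11P: (16, 16) + (3, 12). λ = (12 - 16)/(3 - 16) ≡ 13/4 mod 17. 4⁻¹ ≡ 13 (mod 17) since 4·13 = 52 ≡ 1, so λ ≡ 16.
  x = λ² - 16 - 3 = 256 - 19 ≡ 16; y = λ·(16 - 16) - 16 ≡ 1. → (16, 1)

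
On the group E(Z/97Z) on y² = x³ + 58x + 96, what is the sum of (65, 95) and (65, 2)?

O

The two points share x = 65 and their y-coordinates satisfy 95 + 2 ≡ 0 (mod 97), so they are inverses. Their sum is 𝒪.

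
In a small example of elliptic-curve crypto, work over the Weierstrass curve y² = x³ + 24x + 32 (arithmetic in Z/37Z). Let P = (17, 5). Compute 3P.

(8, 25)

Repeated addition: build up to 3P.
2P: tangent at (17, 5): λ = (3·17² + 24)/(2·5) ≡ 3/10. 10⁻¹ ≡ 26 (mod 37), so λ ≡ 3·26 ≡ 4.
  x = λ² - 17 - 17 = 16 - 34 ≡ 19; y = λ·(17 - 19) - 5 ≡ 24. → (19, 24)
3P: (19, 24) + (17, 5). λ = (5 - 24)/(17 - 19) ≡ 18/35 mod 37. 35⁻¹ ≡ 18 (mod 37), so λ ≡ 28.
  x = λ² - 19 - 17 = 784 - 36 ≡ 8; y = λ·(19 - 8) - 24 ≡ 25. → (8, 25)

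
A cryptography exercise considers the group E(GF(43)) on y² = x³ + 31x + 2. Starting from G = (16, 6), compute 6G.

Double-and-add on 6 = (110)₂. Start with G = (16, 6) for the leading 1-bit.
double: tangent at (16, 6): λ = (3·16² + 31)/(2·6) ≡ 25/12. 12⁻¹ ≡ 18 (mod 43), so λ ≡ 25·18 ≡ 20.
  x = λ² - 16 - 16 = 400 - 32 ≡ 24; y = λ·(16 - 24) - 6 ≡ 6. → (24, 6)
add G: (24, 6) + (16, 6). λ = (6 - 6)/(16 - 24) ≡ 0/35 mod 43. 35⁻¹ ≡ 16 (mod 43), so λ ≡ 0.
  x = λ² - 24 - 16 = 0 - 40 ≡ 3; y = λ·(24 - 3) - 6 ≡ 37. → (3, 37)
double: tangent at (3, 37): λ = (3·3² + 31)/(2·37) ≡ 15/31. 31⁻¹ ≡ 25 (mod 43), so λ ≡ 15·25 ≡ 31.
  x = λ² - 3 - 3 = 961 - 6 ≡ 9; y = λ·(3 - 9) - 37 ≡ 35. → (9, 35)

(9, 35)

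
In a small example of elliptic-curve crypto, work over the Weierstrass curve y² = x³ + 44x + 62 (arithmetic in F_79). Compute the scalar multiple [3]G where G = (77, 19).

(0, 33)

Repeated addition: build up to 3G.
2G: tangent at (77, 19): λ = (3·77² + 44)/(2·19) ≡ 56/38. 38⁻¹ ≡ 52 (mod 79), so λ ≡ 56·52 ≡ 68.
  x = λ² - 77 - 77 = 4624 - 154 ≡ 46; y = λ·(77 - 46) - 19 ≡ 35. → (46, 35)
3G: (46, 35) + (77, 19). λ = (19 - 35)/(77 - 46) ≡ 63/31 mod 79. 31⁻¹ ≡ 51 (mod 79), so λ ≡ 53.
  x = λ² - 46 - 77 = 2809 - 123 ≡ 0; y = λ·(46 - 0) - 35 ≡ 33. → (0, 33)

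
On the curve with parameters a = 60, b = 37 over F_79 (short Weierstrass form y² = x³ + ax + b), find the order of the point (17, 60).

5

2P: tangent at (17, 60): λ = (3·17² + 60)/(2·60) ≡ 58/41. 41⁻¹ ≡ 27 (mod 79), so λ ≡ 58·27 ≡ 65.
  x = λ² - 17 - 17 = 4225 - 34 ≡ 4; y = λ·(17 - 4) - 60 ≡ 74. → (4, 74)
3P: (4, 74) + (17, 60). λ = (60 - 74)/(17 - 4) ≡ 65/13 mod 79. 13⁻¹ ≡ 73 (mod 79), so λ ≡ 5.
  x = λ² - 4 - 17 = 25 - 21 ≡ 4; y = λ·(4 - 4) - 74 ≡ 5. → (4, 5)
4P: (4, 5) + (17, 60). λ = (60 - 5)/(17 - 4) ≡ 55/13 mod 79. 13⁻¹ ≡ 73 (mod 79) since 13·73 = 949 ≡ 1, so λ ≡ 65.
  x = λ² - 4 - 17 = 4225 - 21 ≡ 17; y = λ·(4 - 17) - 5 ≡ 19. → (17, 19)
5P: (17, 19) + (17, 60): same x and y₁ ≡ -y₂, so the sum is the point at infinity.
5P = the point at infinity, so the order is 5.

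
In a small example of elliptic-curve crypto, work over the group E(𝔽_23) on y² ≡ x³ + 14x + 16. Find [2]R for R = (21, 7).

(22, 1)

tangent at (21, 7): λ = (3·21² + 14)/(2·7) ≡ 3/14. 14⁻¹ ≡ 5 (mod 23) since 14·5 = 70 ≡ 1, so λ ≡ 3·5 ≡ 15.
  x = λ² - 21 - 21 = 225 - 42 ≡ 22; y = λ·(21 - 22) - 7 ≡ 1. → (22, 1)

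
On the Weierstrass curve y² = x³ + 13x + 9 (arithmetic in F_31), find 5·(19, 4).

(9, 24)

Write Q = (19, 4).
Repeated addition: build up to 5Q.
2Q: tangent at (19, 4): λ = (3·19² + 13)/(2·4) ≡ 11/8. 8⁻¹ ≡ 4 (mod 31), so λ ≡ 11·4 ≡ 13.
  x = λ² - 19 - 19 = 169 - 38 ≡ 7; y = λ·(19 - 7) - 4 ≡ 28. → (7, 28)
3Q: (7, 28) + (19, 4). λ = (4 - 28)/(19 - 7) ≡ 7/12 mod 31. 12⁻¹ ≡ 13 (mod 31) since 12·13 = 156 ≡ 1, so λ ≡ 29.
  x = λ² - 7 - 19 = 841 - 26 ≡ 9; y = λ·(7 - 9) - 28 ≡ 7. → (9, 7)
4Q: (9, 7) + (19, 4). λ = (4 - 7)/(19 - 9) ≡ 28/10 mod 31. 10⁻¹ ≡ 28 (mod 31), so λ ≡ 9.
  x = λ² - 9 - 19 = 81 - 28 ≡ 22; y = λ·(9 - 22) - 7 ≡ 0. → (22, 0)
5Q: (22, 0) + (19, 4). λ = (4 - 0)/(19 - 22) ≡ 4/28 mod 31. 28⁻¹ ≡ 10 (mod 31) since 28·10 = 280 ≡ 1, so λ ≡ 9.
  x = λ² - 22 - 19 = 81 - 41 ≡ 9; y = λ·(22 - 9) - 0 ≡ 24. → (9, 24)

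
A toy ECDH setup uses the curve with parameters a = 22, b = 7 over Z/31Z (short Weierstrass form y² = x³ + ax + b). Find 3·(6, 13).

Write Q = (6, 13).
Repeated addition: build up to 3Q.
2Q: tangent at (6, 13): λ = (3·6² + 22)/(2·13) ≡ 6/26. 26⁻¹ ≡ 6 (mod 31) since 26·6 = 156 ≡ 1, so λ ≡ 6·6 ≡ 5.
  x = λ² - 6 - 6 = 25 - 12 ≡ 13; y = λ·(6 - 13) - 13 ≡ 14. → (13, 14)
3Q: (13, 14) + (6, 13). λ = (13 - 14)/(6 - 13) ≡ 30/24 mod 31. 24⁻¹ ≡ 22 (mod 31), so λ ≡ 9.
  x = λ² - 13 - 6 = 81 - 19 ≡ 0; y = λ·(13 - 0) - 14 ≡ 10. → (0, 10)

(0, 10)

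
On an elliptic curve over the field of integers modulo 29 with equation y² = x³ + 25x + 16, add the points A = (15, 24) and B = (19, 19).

(2, 25)

(15, 24) + (19, 19). λ = (19 - 24)/(19 - 15) ≡ 24/4 mod 29. 4⁻¹ ≡ 22 (mod 29) since 4·22 = 88 ≡ 1, so λ ≡ 6.
  x = λ² - 15 - 19 = 36 - 34 ≡ 2; y = λ·(15 - 2) - 24 ≡ 25. → (2, 25)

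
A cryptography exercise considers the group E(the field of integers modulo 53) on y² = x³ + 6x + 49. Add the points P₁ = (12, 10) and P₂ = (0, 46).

(12, 10) + (0, 46). λ = (46 - 10)/(0 - 12) ≡ 36/41 mod 53. 41⁻¹ ≡ 22 (mod 53), so λ ≡ 50.
  x = λ² - 12 - 0 = 2500 - 12 ≡ 50; y = λ·(12 - 50) - 10 ≡ 51. → (50, 51)

(50, 51)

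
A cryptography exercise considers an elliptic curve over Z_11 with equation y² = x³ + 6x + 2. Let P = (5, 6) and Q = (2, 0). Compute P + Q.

(8, 10)

(5, 6) + (2, 0). λ = (0 - 6)/(2 - 5) ≡ 5/8 mod 11. 8⁻¹ ≡ 7 (mod 11), so λ ≡ 2.
  x = λ² - 5 - 2 = 4 - 7 ≡ 8; y = λ·(5 - 8) - 6 ≡ 10. → (8, 10)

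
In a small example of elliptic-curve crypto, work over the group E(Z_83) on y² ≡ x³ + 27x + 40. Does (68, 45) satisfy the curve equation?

y² = 45² ≡ 33; x³ + 27x + 40 = 316308 ≡ 78 (mod 83). 33 ≠ 78.

no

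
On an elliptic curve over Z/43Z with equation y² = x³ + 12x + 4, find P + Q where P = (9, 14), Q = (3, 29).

(9, 14) + (3, 29). λ = (29 - 14)/(3 - 9) ≡ 15/37 mod 43. 37⁻¹ ≡ 7 (mod 43), so λ ≡ 19.
  x = λ² - 9 - 3 = 361 - 12 ≡ 5; y = λ·(9 - 5) - 14 ≡ 19. → (5, 19)

(5, 19)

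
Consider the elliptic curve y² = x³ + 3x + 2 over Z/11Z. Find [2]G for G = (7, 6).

(2, 7)

tangent at (7, 6): λ = (3·7² + 3)/(2·6) ≡ 7/1. 1⁻¹ ≡ 1 (mod 11), so λ ≡ 7·1 ≡ 7.
  x = λ² - 7 - 7 = 49 - 14 ≡ 2; y = λ·(7 - 2) - 6 ≡ 7. → (2, 7)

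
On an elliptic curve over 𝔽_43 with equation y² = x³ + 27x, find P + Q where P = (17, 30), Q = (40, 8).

(17, 30) + (40, 8). λ = (8 - 30)/(40 - 17) ≡ 21/23 mod 43. 23⁻¹ ≡ 15 (mod 43), so λ ≡ 14.
  x = λ² - 17 - 40 = 196 - 57 ≡ 10; y = λ·(17 - 10) - 30 ≡ 25. → (10, 25)

(10, 25)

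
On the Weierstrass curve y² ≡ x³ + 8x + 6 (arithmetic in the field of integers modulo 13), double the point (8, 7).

tangent at (8, 7): λ = (3·8² + 8)/(2·7) ≡ 5/1. 1⁻¹ ≡ 1 (mod 13) since 1·1 = 1 ≡ 1, so λ ≡ 5·1 ≡ 5.
  x = λ² - 8 - 8 = 25 - 16 ≡ 9; y = λ·(8 - 9) - 7 ≡ 1. → (9, 1)

(9, 1)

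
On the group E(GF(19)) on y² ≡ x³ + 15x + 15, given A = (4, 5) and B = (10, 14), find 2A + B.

First 2A:
Repeated addition: build up to 2A.
2A: tangent at (4, 5): λ = (3·4² + 15)/(2·5) ≡ 6/10. 10⁻¹ ≡ 2 (mod 19) since 10·2 = 20 ≡ 1, so λ ≡ 6·2 ≡ 12.
  x = λ² - 4 - 4 = 144 - 8 ≡ 3; y = λ·(4 - 3) - 5 ≡ 7. → (3, 7)
2A = (3, 7).
Finally 2A + B:
(3, 7) + (10, 14). λ = (14 - 7)/(10 - 3) ≡ 7/7 mod 19. 7⁻¹ ≡ 11 (mod 19), so λ ≡ 1.
  x = λ² - 3 - 10 = 1 - 13 ≡ 7; y = λ·(3 - 7) - 7 ≡ 8. → (7, 8)

(7, 8)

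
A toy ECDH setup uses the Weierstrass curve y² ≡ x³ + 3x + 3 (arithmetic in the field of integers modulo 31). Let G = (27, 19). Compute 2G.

(13, 21)

tangent at (27, 19): λ = (3·27² + 3)/(2·19) ≡ 20/7. 7⁻¹ ≡ 9 (mod 31), so λ ≡ 20·9 ≡ 25.
  x = λ² - 27 - 27 = 625 - 54 ≡ 13; y = λ·(27 - 13) - 19 ≡ 21. → (13, 21)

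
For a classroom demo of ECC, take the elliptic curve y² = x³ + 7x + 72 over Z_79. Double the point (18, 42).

tangent at (18, 42): λ = (3·18² + 7)/(2·42) ≡ 31/5. 5⁻¹ ≡ 16 (mod 79), so λ ≡ 31·16 ≡ 22.
  x = λ² - 18 - 18 = 484 - 36 ≡ 53; y = λ·(18 - 53) - 42 ≡ 57. → (53, 57)

(53, 57)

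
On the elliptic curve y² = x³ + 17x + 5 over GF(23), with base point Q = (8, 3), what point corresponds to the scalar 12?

Double-and-add on 12 = (1100)₂. Start with Q = (8, 3) for the leading 1-bit.
double: tangent at (8, 3): λ = (3·8² + 17)/(2·3) ≡ 2/6. 6⁻¹ ≡ 4 (mod 23) since 6·4 = 24 ≡ 1, so λ ≡ 2·4 ≡ 8.
  x = λ² - 8 - 8 = 64 - 16 ≡ 2; y = λ·(8 - 2) - 3 ≡ 22. → (2, 22)
add Q: (2, 22) + (8, 3). λ = (3 - 22)/(8 - 2) ≡ 4/6 mod 23. 6⁻¹ ≡ 4 (mod 23), so λ ≡ 16.
  x = λ² - 2 - 8 = 256 - 10 ≡ 16; y = λ·(2 - 16) - 22 ≡ 7. → (16, 7)
double: tangent at (16, 7): λ = (3·16² + 17)/(2·7) ≡ 3/14. 14⁻¹ ≡ 5 (mod 23) since 14·5 = 70 ≡ 1, so λ ≡ 3·5 ≡ 15.
  x = λ² - 16 - 16 = 225 - 32 ≡ 9; y = λ·(16 - 9) - 7 ≡ 6. → (9, 6)
double: tangent at (9, 6): λ = (3·9² + 17)/(2·6) ≡ 7/12. 12⁻¹ ≡ 2 (mod 23), so λ ≡ 7·2 ≡ 14.
  x = λ² - 9 - 9 = 196 - 18 ≡ 17; y = λ·(9 - 17) - 6 ≡ 20. → (17, 20)

(17, 20)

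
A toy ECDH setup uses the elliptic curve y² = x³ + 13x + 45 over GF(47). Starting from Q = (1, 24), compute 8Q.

Repeated addition: build up to 8Q.
2Q: tangent at (1, 24): λ = (3·1² + 13)/(2·24) ≡ 16/1. 1⁻¹ ≡ 1 (mod 47) since 1·1 = 1 ≡ 1, so λ ≡ 16·1 ≡ 16.
  x = λ² - 1 - 1 = 256 - 2 ≡ 19; y = λ·(1 - 19) - 24 ≡ 17. → (19, 17)
3Q: (19, 17) + (1, 24). λ = (24 - 17)/(1 - 19) ≡ 7/29 mod 47. 29⁻¹ ≡ 13 (mod 47), so λ ≡ 44.
  x = λ² - 19 - 1 = 1936 - 20 ≡ 36; y = λ·(19 - 36) - 17 ≡ 34. → (36, 34)
4Q: (36, 34) + (1, 24). λ = (24 - 34)/(1 - 36) ≡ 37/12 mod 47. 12⁻¹ ≡ 4 (mod 47), so λ ≡ 7.
  x = λ² - 36 - 1 = 49 - 37 ≡ 12; y = λ·(36 - 12) - 34 ≡ 40. → (12, 40)
5Q: (12, 40) + (1, 24). λ = (24 - 40)/(1 - 12) ≡ 31/36 mod 47. 36⁻¹ ≡ 17 (mod 47), so λ ≡ 10.
  x = λ² - 12 - 1 = 100 - 13 ≡ 40; y = λ·(12 - 40) - 40 ≡ 9. → (40, 9)
6Q: (40, 9) + (1, 24). λ = (24 - 9)/(1 - 40) ≡ 15/8 mod 47. 8⁻¹ ≡ 6 (mod 47), so λ ≡ 43.
  x = λ² - 40 - 1 = 1849 - 41 ≡ 22; y = λ·(40 - 22) - 9 ≡ 13. → (22, 13)
7Q: (22, 13) + (1, 24). λ = (24 - 13)/(1 - 22) ≡ 11/26 mod 47. 26⁻¹ ≡ 38 (mod 47) since 26·38 = 988 ≡ 1, so λ ≡ 42.
  x = λ² - 22 - 1 = 1764 - 23 ≡ 2; y = λ·(22 - 2) - 13 ≡ 28. → (2, 28)
8Q: (2, 28) + (1, 24). λ = (24 - 28)/(1 - 2) ≡ 43/46 mod 47. 46⁻¹ ≡ 46 (mod 47) since 46·46 = 2116 ≡ 1, so λ ≡ 4.
  x = λ² - 2 - 1 = 16 - 3 ≡ 13; y = λ·(2 - 13) - 28 ≡ 22. → (13, 22)

(13, 22)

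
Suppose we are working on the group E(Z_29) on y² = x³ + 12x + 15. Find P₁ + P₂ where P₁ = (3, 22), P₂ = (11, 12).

(3, 22) + (11, 12). λ = (12 - 22)/(11 - 3) ≡ 19/8 mod 29. 8⁻¹ ≡ 11 (mod 29) since 8·11 = 88 ≡ 1, so λ ≡ 6.
  x = λ² - 3 - 11 = 36 - 14 ≡ 22; y = λ·(3 - 22) - 22 ≡ 9. → (22, 9)

(22, 9)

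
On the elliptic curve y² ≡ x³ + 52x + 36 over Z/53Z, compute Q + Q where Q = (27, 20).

tangent at (27, 20): λ = (3·27² + 52)/(2·20) ≡ 13/40. 40⁻¹ ≡ 4 (mod 53), so λ ≡ 13·4 ≡ 52.
  x = λ² - 27 - 27 = 2704 - 54 ≡ 0; y = λ·(27 - 0) - 20 ≡ 6. → (0, 6)

(0, 6)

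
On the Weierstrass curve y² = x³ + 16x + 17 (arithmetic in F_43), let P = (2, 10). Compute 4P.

(3, 7)

Double-and-add on 4 = (100)₂. Start with P = (2, 10) for the leading 1-bit.
double: tangent at (2, 10): λ = (3·2² + 16)/(2·10) ≡ 28/20. 20⁻¹ ≡ 28 (mod 43) since 20·28 = 560 ≡ 1, so λ ≡ 28·28 ≡ 10.
  x = λ² - 2 - 2 = 100 - 4 ≡ 10; y = λ·(2 - 10) - 10 ≡ 39. → (10, 39)
double: tangent at (10, 39): λ = (3·10² + 16)/(2·39) ≡ 15/35. 35⁻¹ ≡ 16 (mod 43), so λ ≡ 15·16 ≡ 25.
  x = λ² - 10 - 10 = 625 - 20 ≡ 3; y = λ·(10 - 3) - 39 ≡ 7. → (3, 7)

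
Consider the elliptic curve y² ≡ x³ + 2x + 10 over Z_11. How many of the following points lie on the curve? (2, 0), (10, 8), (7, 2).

(2, 0): 0² ≡ 0, rhs ≡ 0 → on.
(10, 8): 8² ≡ 9, rhs ≡ 7 → off.
(7, 2): 2² ≡ 4, rhs ≡ 4 → on.

2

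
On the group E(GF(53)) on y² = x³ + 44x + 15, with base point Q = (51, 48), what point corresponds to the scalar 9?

(19, 48)

Repeated addition: build up to 9Q.
2Q: tangent at (51, 48): λ = (3·51² + 44)/(2·48) ≡ 3/43. 43⁻¹ ≡ 37 (mod 53), so λ ≡ 3·37 ≡ 5.
  x = λ² - 51 - 51 = 25 - 102 ≡ 29; y = λ·(51 - 29) - 48 ≡ 9. → (29, 9)
3Q: (29, 9) + (51, 48). λ = (48 - 9)/(51 - 29) ≡ 39/22 mod 53. 22⁻¹ ≡ 41 (mod 53) since 22·41 = 902 ≡ 1, so λ ≡ 9.
  x = λ² - 29 - 51 = 81 - 80 ≡ 1; y = λ·(29 - 1) - 9 ≡ 31. → (1, 31)
4Q: (1, 31) + (51, 48). λ = (48 - 31)/(51 - 1) ≡ 17/50 mod 53. 50⁻¹ ≡ 35 (mod 53), so λ ≡ 12.
  x = λ² - 1 - 51 = 144 - 52 ≡ 39; y = λ·(1 - 39) - 31 ≡ 43. → (39, 43)
5Q: (39, 43) + (51, 48). λ = (48 - 43)/(51 - 39) ≡ 5/12 mod 53. 12⁻¹ ≡ 31 (mod 53) since 12·31 = 372 ≡ 1, so λ ≡ 49.
  x = λ² - 39 - 51 = 2401 - 90 ≡ 32; y = λ·(39 - 32) - 43 ≡ 35. → (32, 35)
6Q: (32, 35) + (51, 48). λ = (48 - 35)/(51 - 32) ≡ 13/19 mod 53. 19⁻¹ ≡ 14 (mod 53) since 19·14 = 266 ≡ 1, so λ ≡ 23.
  x = λ² - 32 - 51 = 529 - 83 ≡ 22; y = λ·(32 - 22) - 35 ≡ 36. → (22, 36)
7Q: (22, 36) + (51, 48). λ = (48 - 36)/(51 - 22) ≡ 12/29 mod 53. 29⁻¹ ≡ 11 (mod 53) since 29·11 = 319 ≡ 1, so λ ≡ 26.
  x = λ² - 22 - 51 = 676 - 73 ≡ 20; y = λ·(22 - 20) - 36 ≡ 16. → (20, 16)
8Q: (20, 16) + (51, 48). λ = (48 - 16)/(51 - 20) ≡ 32/31 mod 53. 31⁻¹ ≡ 12 (mod 53) since 31·12 = 372 ≡ 1, so λ ≡ 13.
  x = λ² - 20 - 51 = 169 - 71 ≡ 45; y = λ·(20 - 45) - 16 ≡ 30. → (45, 30)
9Q: (45, 30) + (51, 48). λ = (48 - 30)/(51 - 45) ≡ 18/6 mod 53. 6⁻¹ ≡ 9 (mod 53) since 6·9 = 54 ≡ 1, so λ ≡ 3.
  x = λ² - 45 - 51 = 9 - 96 ≡ 19; y = λ·(45 - 19) - 30 ≡ 48. → (19, 48)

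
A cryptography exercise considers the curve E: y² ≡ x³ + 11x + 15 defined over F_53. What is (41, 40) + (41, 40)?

tangent at (41, 40): λ = (3·41² + 11)/(2·40) ≡ 19/27. 27⁻¹ ≡ 2 (mod 53), so λ ≡ 19·2 ≡ 38.
  x = λ² - 41 - 41 = 1444 - 82 ≡ 37; y = λ·(41 - 37) - 40 ≡ 6. → (37, 6)

(37, 6)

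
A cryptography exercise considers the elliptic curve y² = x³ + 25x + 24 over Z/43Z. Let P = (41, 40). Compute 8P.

Repeated addition: build up to 8P.
2P: tangent at (41, 40): λ = (3·41² + 25)/(2·40) ≡ 37/37. 37⁻¹ ≡ 7 (mod 43), so λ ≡ 37·7 ≡ 1.
  x = λ² - 41 - 41 = 1 - 82 ≡ 5; y = λ·(41 - 5) - 40 ≡ 39. → (5, 39)
3P: (5, 39) + (41, 40). λ = (40 - 39)/(41 - 5) ≡ 1/36 mod 43. 36⁻¹ ≡ 6 (mod 43), so λ ≡ 6.
  x = λ² - 5 - 41 = 36 - 46 ≡ 33; y = λ·(5 - 33) - 39 ≡ 8. → (33, 8)
4P: (33, 8) + (41, 40). λ = (40 - 8)/(41 - 33) ≡ 32/8 mod 43. 8⁻¹ ≡ 27 (mod 43), so λ ≡ 4.
  x = λ² - 33 - 41 = 16 - 74 ≡ 28; y = λ·(33 - 28) - 8 ≡ 12. → (28, 12)
5P: (28, 12) + (41, 40). λ = (40 - 12)/(41 - 28) ≡ 28/13 mod 43. 13⁻¹ ≡ 10 (mod 43) since 13·10 = 130 ≡ 1, so λ ≡ 22.
  x = λ² - 28 - 41 = 484 - 69 ≡ 28; y = λ·(28 - 28) - 12 ≡ 31. → (28, 31)
6P: (28, 31) + (41, 40). λ = (40 - 31)/(41 - 28) ≡ 9/13 mod 43. 13⁻¹ ≡ 10 (mod 43), so λ ≡ 4.
  x = λ² - 28 - 41 = 16 - 69 ≡ 33; y = λ·(28 - 33) - 31 ≡ 35. → (33, 35)
7P: (33, 35) + (41, 40). λ = (40 - 35)/(41 - 33) ≡ 5/8 mod 43. 8⁻¹ ≡ 27 (mod 43) since 8·27 = 216 ≡ 1, so λ ≡ 6.
  x = λ² - 33 - 41 = 36 - 74 ≡ 5; y = λ·(33 - 5) - 35 ≡ 4. → (5, 4)
8P: (5, 4) + (41, 40). λ = (40 - 4)/(41 - 5) ≡ 36/36 mod 43. 36⁻¹ ≡ 6 (mod 43), so λ ≡ 1.
  x = λ² - 5 - 41 = 1 - 46 ≡ 41; y = λ·(5 - 41) - 4 ≡ 3. → (41, 3)

(41, 3)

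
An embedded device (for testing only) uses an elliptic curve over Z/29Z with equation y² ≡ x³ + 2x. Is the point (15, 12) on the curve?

no

y² = 12² ≡ 28; x³ + 2x + 0 = 3405 ≡ 12 (mod 29). 28 ≠ 12.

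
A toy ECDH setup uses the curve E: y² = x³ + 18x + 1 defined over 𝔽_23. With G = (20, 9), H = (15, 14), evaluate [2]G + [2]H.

First 2G:
Repeated addition: build up to 2G.
2G: tangent at (20, 9): λ = (3·20² + 18)/(2·9) ≡ 22/18. 18⁻¹ ≡ 9 (mod 23) since 18·9 = 162 ≡ 1, so λ ≡ 22·9 ≡ 14.
  x = λ² - 20 - 20 = 196 - 40 ≡ 18; y = λ·(20 - 18) - 9 ≡ 19. → (18, 19)
2G = (18, 19).
Next 2H:
Repeated addition: build up to 2H.
2H: tangent at (15, 14): λ = (3·15² + 18)/(2·14) ≡ 3/5. 5⁻¹ ≡ 14 (mod 23) since 5·14 = 70 ≡ 1, so λ ≡ 3·14 ≡ 19.
  x = λ² - 15 - 15 = 361 - 30 ≡ 9; y = λ·(15 - 9) - 14 ≡ 8. → (9, 8)
2H = (9, 8).
Finally 2G + 2H:
(18, 19) + (9, 8). λ = (8 - 19)/(9 - 18) ≡ 12/14 mod 23. 14⁻¹ ≡ 5 (mod 23) since 14·5 = 70 ≡ 1, so λ ≡ 14.
  x = λ² - 18 - 9 = 196 - 27 ≡ 8; y = λ·(18 - 8) - 19 ≡ 6. → (8, 6)

(8, 6)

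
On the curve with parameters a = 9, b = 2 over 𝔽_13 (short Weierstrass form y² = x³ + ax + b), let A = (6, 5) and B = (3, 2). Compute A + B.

(6, 5) + (3, 2). λ = (2 - 5)/(3 - 6) ≡ 10/10 mod 13. 10⁻¹ ≡ 4 (mod 13), so λ ≡ 1.
  x = λ² - 6 - 3 = 1 - 9 ≡ 5; y = λ·(6 - 5) - 5 ≡ 9. → (5, 9)

(5, 9)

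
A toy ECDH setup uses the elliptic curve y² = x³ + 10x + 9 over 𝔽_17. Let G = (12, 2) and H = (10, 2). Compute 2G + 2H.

(10, 2)

First 2G:
Repeated addition: build up to 2G.
2G: tangent at (12, 2): λ = (3·12² + 10)/(2·2) ≡ 0/4. 4⁻¹ ≡ 13 (mod 17), so λ ≡ 0·13 ≡ 0.
  x = λ² - 12 - 12 = 0 - 24 ≡ 10; y = λ·(12 - 10) - 2 ≡ 15. → (10, 15)
2G = (10, 15).
Next 2H:
Repeated addition: build up to 2H.
2H: tangent at (10, 2): λ = (3·10² + 10)/(2·2) ≡ 4/4. 4⁻¹ ≡ 13 (mod 17) since 4·13 = 52 ≡ 1, so λ ≡ 4·13 ≡ 1.
  x = λ² - 10 - 10 = 1 - 20 ≡ 15; y = λ·(10 - 15) - 2 ≡ 10. → (15, 10)
2H = (15, 10).
Finally 2G + 2H:
(10, 15) + (15, 10). λ = (10 - 15)/(15 - 10) ≡ 12/5 mod 17. 5⁻¹ ≡ 7 (mod 17) since 5·7 = 35 ≡ 1, so λ ≡ 16.
  x = λ² - 10 - 15 = 256 - 25 ≡ 10; y = λ·(10 - 10) - 15 ≡ 2. → (10, 2)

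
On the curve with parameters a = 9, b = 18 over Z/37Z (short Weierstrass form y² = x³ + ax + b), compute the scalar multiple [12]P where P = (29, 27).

Repeated addition: build up to 12P.
2P: tangent at (29, 27): λ = (3·29² + 9)/(2·27) ≡ 16/17. 17⁻¹ ≡ 24 (mod 37), so λ ≡ 16·24 ≡ 14.
  x = λ² - 29 - 29 = 196 - 58 ≡ 27; y = λ·(29 - 27) - 27 ≡ 1. → (27, 1)
3P: (27, 1) + (29, 27). λ = (27 - 1)/(29 - 27) ≡ 26/2 mod 37. 2⁻¹ ≡ 19 (mod 37), so λ ≡ 13.
  x = λ² - 27 - 29 = 169 - 56 ≡ 2; y = λ·(27 - 2) - 1 ≡ 28. → (2, 28)
4P: (2, 28) + (29, 27). λ = (27 - 28)/(29 - 2) ≡ 36/27 mod 37. 27⁻¹ ≡ 11 (mod 37) since 27·11 = 297 ≡ 1, so λ ≡ 26.
  x = λ² - 2 - 29 = 676 - 31 ≡ 16; y = λ·(2 - 16) - 28 ≡ 15. → (16, 15)
5P: (16, 15) + (29, 27). λ = (27 - 15)/(29 - 16) ≡ 12/13 mod 37. 13⁻¹ ≡ 20 (mod 37), so λ ≡ 18.
  x = λ² - 16 - 29 = 324 - 45 ≡ 20; y = λ·(16 - 20) - 15 ≡ 24. → (20, 24)
6P: (20, 24) + (29, 27). λ = (27 - 24)/(29 - 20) ≡ 3/9 mod 37. 9⁻¹ ≡ 33 (mod 37) since 9·33 = 297 ≡ 1, so λ ≡ 25.
  x = λ² - 20 - 29 = 625 - 49 ≡ 21; y = λ·(20 - 21) - 24 ≡ 25. → (21, 25)
7P: (21, 25) + (29, 27). λ = (27 - 25)/(29 - 21) ≡ 2/8 mod 37. 8⁻¹ ≡ 14 (mod 37) since 8·14 = 112 ≡ 1, so λ ≡ 28.
  x = λ² - 21 - 29 = 784 - 50 ≡ 31; y = λ·(21 - 31) - 25 ≡ 28. → (31, 28)
8P: (31, 28) + (29, 27). λ = (27 - 28)/(29 - 31) ≡ 36/35 mod 37. 35⁻¹ ≡ 18 (mod 37) since 35·18 = 630 ≡ 1, so λ ≡ 19.
  x = λ² - 31 - 29 = 361 - 60 ≡ 5; y = λ·(31 - 5) - 28 ≡ 22. → (5, 22)
9P: (5, 22) + (29, 27). λ = (27 - 22)/(29 - 5) ≡ 5/24 mod 37. 24⁻¹ ≡ 17 (mod 37) since 24·17 = 408 ≡ 1, so λ ≡ 11.
  x = λ² - 5 - 29 = 121 - 34 ≡ 13; y = λ·(5 - 13) - 22 ≡ 1. → (13, 1)
10P: (13, 1) + (29, 27). λ = (27 - 1)/(29 - 13) ≡ 26/16 mod 37. 16⁻¹ ≡ 7 (mod 37), so λ ≡ 34.
  x = λ² - 13 - 29 = 1156 - 42 ≡ 4; y = λ·(13 - 4) - 1 ≡ 9. → (4, 9)
11P: (4, 9) + (29, 27). λ = (27 - 9)/(29 - 4) ≡ 18/25 mod 37. 25⁻¹ ≡ 3 (mod 37) since 25·3 = 75 ≡ 1, so λ ≡ 17.
  x = λ² - 4 - 29 = 289 - 33 ≡ 34; y = λ·(4 - 34) - 9 ≡ 36. → (34, 36)
12P: (34, 36) + (29, 27). λ = (27 - 36)/(29 - 34) ≡ 28/32 mod 37. 32⁻¹ ≡ 22 (mod 37), so λ ≡ 24.
  x = λ² - 34 - 29 = 576 - 63 ≡ 32; y = λ·(34 - 32) - 36 ≡ 12. → (32, 12)

(32, 12)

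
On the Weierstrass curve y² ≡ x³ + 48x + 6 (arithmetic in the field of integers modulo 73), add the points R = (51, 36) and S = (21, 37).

(71, 62)

(51, 36) + (21, 37). λ = (37 - 36)/(21 - 51) ≡ 1/43 mod 73. 43⁻¹ ≡ 17 (mod 73), so λ ≡ 17.
  x = λ² - 51 - 21 = 289 - 72 ≡ 71; y = λ·(51 - 71) - 36 ≡ 62. → (71, 62)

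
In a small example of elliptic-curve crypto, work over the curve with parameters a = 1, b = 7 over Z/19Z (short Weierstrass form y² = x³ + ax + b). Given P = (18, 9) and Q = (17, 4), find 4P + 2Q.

First 4P:
Double-and-add on 4 = (100)₂. Start with P = (18, 9) for the leading 1-bit.
double: tangent at (18, 9): λ = (3·18² + 1)/(2·9) ≡ 4/18. 18⁻¹ ≡ 18 (mod 19) since 18·18 = 324 ≡ 1, so λ ≡ 4·18 ≡ 15.
  x = λ² - 18 - 18 = 225 - 36 ≡ 18; y = λ·(18 - 18) - 9 ≡ 10. → (18, 10)
double: tangent at (18, 10): λ = (3·18² + 1)/(2·10) ≡ 4/1. 1⁻¹ ≡ 1 (mod 19) since 1·1 = 1 ≡ 1, so λ ≡ 4·1 ≡ 4.
  x = λ² - 18 - 18 = 16 - 36 ≡ 18; y = λ·(18 - 18) - 10 ≡ 9. → (18, 9)
4P = (18, 9).
Next 2Q:
Repeated addition: build up to 2Q.
2Q: tangent at (17, 4): λ = (3·17² + 1)/(2·4) ≡ 13/8. 8⁻¹ ≡ 12 (mod 19), so λ ≡ 13·12 ≡ 4.
  x = λ² - 17 - 17 = 16 - 34 ≡ 1; y = λ·(17 - 1) - 4 ≡ 3. → (1, 3)
2Q = (1, 3).
Finally 4P + 2Q:
(18, 9) + (1, 3). λ = (3 - 9)/(1 - 18) ≡ 13/2 mod 19. 2⁻¹ ≡ 10 (mod 19) since 2·10 = 20 ≡ 1, so λ ≡ 16.
  x = λ² - 18 - 1 = 256 - 19 ≡ 9; y = λ·(18 - 9) - 9 ≡ 2. → (9, 2)

(9, 2)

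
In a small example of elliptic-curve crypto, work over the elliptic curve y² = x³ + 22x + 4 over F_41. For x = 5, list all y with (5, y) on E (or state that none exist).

none

x³ + 22x + 4 = 239 ≡ 34 (mod 41).
34 is a non-residue mod 41; no y exists.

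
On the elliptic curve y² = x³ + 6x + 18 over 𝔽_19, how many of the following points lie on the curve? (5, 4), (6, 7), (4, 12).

1

(5, 4): 4² ≡ 16, rhs ≡ 2 → off.
(6, 7): 7² ≡ 11, rhs ≡ 4 → off.
(4, 12): 12² ≡ 11, rhs ≡ 11 → on.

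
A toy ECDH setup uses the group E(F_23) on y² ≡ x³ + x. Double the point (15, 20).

tangent at (15, 20): λ = (3·15² + 1)/(2·20) ≡ 9/17. 17⁻¹ ≡ 19 (mod 23) since 17·19 = 323 ≡ 1, so λ ≡ 9·19 ≡ 10.
  x = λ² - 15 - 15 = 100 - 30 ≡ 1; y = λ·(15 - 1) - 20 ≡ 5. → (1, 5)

(1, 5)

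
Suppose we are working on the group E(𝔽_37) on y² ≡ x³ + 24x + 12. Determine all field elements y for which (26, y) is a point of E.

x³ + 24x + 12 = 18212 ≡ 8 (mod 37).
8 is a non-residue mod 37; no y exists.

none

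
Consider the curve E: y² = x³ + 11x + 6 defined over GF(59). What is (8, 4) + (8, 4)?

(13, 24)

tangent at (8, 4): λ = (3·8² + 11)/(2·4) ≡ 26/8. 8⁻¹ ≡ 37 (mod 59) since 8·37 = 296 ≡ 1, so λ ≡ 26·37 ≡ 18.
  x = λ² - 8 - 8 = 324 - 16 ≡ 13; y = λ·(8 - 13) - 4 ≡ 24. → (13, 24)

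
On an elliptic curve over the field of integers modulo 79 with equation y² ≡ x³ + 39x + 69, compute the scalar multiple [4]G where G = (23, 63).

Repeated addition: build up to 4G.
2G: tangent at (23, 63): λ = (3·23² + 39)/(2·63) ≡ 46/47. 47⁻¹ ≡ 37 (mod 79), so λ ≡ 46·37 ≡ 43.
  x = λ² - 23 - 23 = 1849 - 46 ≡ 65; y = λ·(23 - 65) - 63 ≡ 27. → (65, 27)
3G: (65, 27) + (23, 63). λ = (63 - 27)/(23 - 65) ≡ 36/37 mod 79. 37⁻¹ ≡ 47 (mod 79), so λ ≡ 33.
  x = λ² - 65 - 23 = 1089 - 88 ≡ 53; y = λ·(65 - 53) - 27 ≡ 53. → (53, 53)
4G: (53, 53) + (23, 63). λ = (63 - 53)/(23 - 53) ≡ 10/49 mod 79. 49⁻¹ ≡ 50 (mod 79), so λ ≡ 26.
  x = λ² - 53 - 23 = 676 - 76 ≡ 47; y = λ·(53 - 47) - 53 ≡ 24. → (47, 24)

(47, 24)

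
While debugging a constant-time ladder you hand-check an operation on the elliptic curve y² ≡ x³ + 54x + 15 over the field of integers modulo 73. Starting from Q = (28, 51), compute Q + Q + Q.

Repeated addition: build up to 3Q.
2Q: tangent at (28, 51): λ = (3·28² + 54)/(2·51) ≡ 70/29. 29⁻¹ ≡ 68 (mod 73), so λ ≡ 70·68 ≡ 15.
  x = λ² - 28 - 28 = 225 - 56 ≡ 23; y = λ·(28 - 23) - 51 ≡ 24. → (23, 24)
3Q: (23, 24) + (28, 51). λ = (51 - 24)/(28 - 23) ≡ 27/5 mod 73. 5⁻¹ ≡ 44 (mod 73), so λ ≡ 20.
  x = λ² - 23 - 28 = 400 - 51 ≡ 57; y = λ·(23 - 57) - 24 ≡ 26. → (57, 26)

(57, 26)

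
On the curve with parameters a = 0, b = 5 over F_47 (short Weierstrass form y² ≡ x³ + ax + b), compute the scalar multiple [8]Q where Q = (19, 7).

Repeated addition: build up to 8Q.
2Q: tangent at (19, 7): λ = (3·19² + 0)/(2·7) ≡ 2/14. 14⁻¹ ≡ 37 (mod 47), so λ ≡ 2·37 ≡ 27.
  x = λ² - 19 - 19 = 729 - 38 ≡ 33; y = λ·(19 - 33) - 7 ≡ 38. → (33, 38)
3Q: (33, 38) + (19, 7). λ = (7 - 38)/(19 - 33) ≡ 16/33 mod 47. 33⁻¹ ≡ 10 (mod 47) since 33·10 = 330 ≡ 1, so λ ≡ 19.
  x = λ² - 33 - 19 = 361 - 52 ≡ 27; y = λ·(33 - 27) - 38 ≡ 29. → (27, 29)
4Q: (27, 29) + (19, 7). λ = (7 - 29)/(19 - 27) ≡ 25/39 mod 47. 39⁻¹ ≡ 41 (mod 47) since 39·41 = 1599 ≡ 1, so λ ≡ 38.
  x = λ² - 27 - 19 = 1444 - 46 ≡ 35; y = λ·(27 - 35) - 29 ≡ 43. → (35, 43)
5Q: (35, 43) + (19, 7). λ = (7 - 43)/(19 - 35) ≡ 11/31 mod 47. 31⁻¹ ≡ 44 (mod 47), so λ ≡ 14.
  x = λ² - 35 - 19 = 196 - 54 ≡ 1; y = λ·(35 - 1) - 43 ≡ 10. → (1, 10)
6Q: (1, 10) + (19, 7). λ = (7 - 10)/(19 - 1) ≡ 44/18 mod 47. 18⁻¹ ≡ 34 (mod 47), so λ ≡ 39.
  x = λ² - 1 - 19 = 1521 - 20 ≡ 44; y = λ·(1 - 44) - 10 ≡ 5. → (44, 5)
7Q: (44, 5) + (19, 7). λ = (7 - 5)/(19 - 44) ≡ 2/22 mod 47. 22⁻¹ ≡ 15 (mod 47), so λ ≡ 30.
  x = λ² - 44 - 19 = 900 - 63 ≡ 38; y = λ·(44 - 38) - 5 ≡ 34. → (38, 34)
8Q: (38, 34) + (19, 7). λ = (7 - 34)/(19 - 38) ≡ 20/28 mod 47. 28⁻¹ ≡ 42 (mod 47), so λ ≡ 41.
  x = λ² - 38 - 19 = 1681 - 57 ≡ 26; y = λ·(38 - 26) - 34 ≡ 35. → (26, 35)

(26, 35)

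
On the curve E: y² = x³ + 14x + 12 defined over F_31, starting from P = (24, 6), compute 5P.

(14, 10)

Double-and-add on 5 = (101)₂. Start with P = (24, 6) for the leading 1-bit.
double: tangent at (24, 6): λ = (3·24² + 14)/(2·6) ≡ 6/12. 12⁻¹ ≡ 13 (mod 31), so λ ≡ 6·13 ≡ 16.
  x = λ² - 24 - 24 = 256 - 48 ≡ 22; y = λ·(24 - 22) - 6 ≡ 26. → (22, 26)
double: tangent at (22, 26): λ = (3·22² + 14)/(2·26) ≡ 9/21. 21⁻¹ ≡ 3 (mod 31), so λ ≡ 9·3 ≡ 27.
  x = λ² - 22 - 22 = 729 - 44 ≡ 3; y = λ·(22 - 3) - 26 ≡ 22. → (3, 22)
add P: (3, 22) + (24, 6). λ = (6 - 22)/(24 - 3) ≡ 15/21 mod 31. 21⁻¹ ≡ 3 (mod 31), so λ ≡ 14.
  x = λ² - 3 - 24 = 196 - 27 ≡ 14; y = λ·(3 - 14) - 22 ≡ 10. → (14, 10)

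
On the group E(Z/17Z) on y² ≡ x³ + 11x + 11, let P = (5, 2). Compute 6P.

(5, 2)

Double-and-add on 6 = (110)₂. Start with P = (5, 2) for the leading 1-bit.
double: tangent at (5, 2): λ = (3·5² + 11)/(2·2) ≡ 1/4. 4⁻¹ ≡ 13 (mod 17), so λ ≡ 1·13 ≡ 13.
  x = λ² - 5 - 5 = 169 - 10 ≡ 6; y = λ·(5 - 6) - 2 ≡ 2. → (6, 2)
add P: (6, 2) + (5, 2). λ = (2 - 2)/(5 - 6) ≡ 0/16 mod 17. 16⁻¹ ≡ 16 (mod 17), so λ ≡ 0.
  x = λ² - 6 - 5 = 0 - 11 ≡ 6; y = λ·(6 - 6) - 2 ≡ 15. → (6, 15)
double: tangent at (6, 15): λ = (3·6² + 11)/(2·15) ≡ 0/13. 13⁻¹ ≡ 4 (mod 17) since 13·4 = 52 ≡ 1, so λ ≡ 0·4 ≡ 0.
  x = λ² - 6 - 6 = 0 - 12 ≡ 5; y = λ·(6 - 5) - 15 ≡ 2. → (5, 2)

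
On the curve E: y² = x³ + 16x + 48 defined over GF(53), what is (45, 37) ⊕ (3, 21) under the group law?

(15, 35)

(45, 37) + (3, 21). λ = (21 - 37)/(3 - 45) ≡ 37/11 mod 53. 11⁻¹ ≡ 29 (mod 53), so λ ≡ 13.
  x = λ² - 45 - 3 = 169 - 48 ≡ 15; y = λ·(45 - 15) - 37 ≡ 35. → (15, 35)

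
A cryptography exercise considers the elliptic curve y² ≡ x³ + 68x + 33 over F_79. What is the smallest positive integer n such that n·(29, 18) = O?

2P: tangent at (29, 18): λ = (3·29² + 68)/(2·18) ≡ 63/36. 36⁻¹ ≡ 11 (mod 79), so λ ≡ 63·11 ≡ 61.
  x = λ² - 29 - 29 = 3721 - 58 ≡ 29; y = λ·(29 - 29) - 18 ≡ 61. → (29, 61)
3P: (29, 61) + (29, 18): same x and y₁ ≡ -y₂, so the sum is O.
3P = O, so the order is 3.

3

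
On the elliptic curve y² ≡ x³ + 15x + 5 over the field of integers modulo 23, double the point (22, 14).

(3, 13)

tangent at (22, 14): λ = (3·22² + 15)/(2·14) ≡ 18/5. 5⁻¹ ≡ 14 (mod 23), so λ ≡ 18·14 ≡ 22.
  x = λ² - 22 - 22 = 484 - 44 ≡ 3; y = λ·(22 - 3) - 14 ≡ 13. → (3, 13)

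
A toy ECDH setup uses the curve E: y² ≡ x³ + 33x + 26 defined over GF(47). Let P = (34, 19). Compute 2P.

(7, 6)

tangent at (34, 19): λ = (3·34² + 33)/(2·19) ≡ 23/38. 38⁻¹ ≡ 26 (mod 47), so λ ≡ 23·26 ≡ 34.
  x = λ² - 34 - 34 = 1156 - 68 ≡ 7; y = λ·(34 - 7) - 19 ≡ 6. → (7, 6)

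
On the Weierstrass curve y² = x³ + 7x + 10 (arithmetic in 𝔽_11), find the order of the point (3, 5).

9

2P: tangent at (3, 5): λ = (3·3² + 7)/(2·5) ≡ 1/10. 10⁻¹ ≡ 10 (mod 11), so λ ≡ 1·10 ≡ 10.
  x = λ² - 3 - 3 = 100 - 6 ≡ 6; y = λ·(3 - 6) - 5 ≡ 9. → (6, 9)
3P: (6, 9) + (3, 5). λ = (5 - 9)/(3 - 6) ≡ 7/8 mod 11. 8⁻¹ ≡ 7 (mod 11) since 8·7 = 56 ≡ 1, so λ ≡ 5.
  x = λ² - 6 - 3 = 25 - 9 ≡ 5; y = λ·(6 - 5) - 9 ≡ 7. → (5, 7)
4P: (5, 7) + (3, 5). λ = (5 - 7)/(3 - 5) ≡ 9/9 mod 11. 9⁻¹ ≡ 5 (mod 11), so λ ≡ 1.
  x = λ² - 5 - 3 = 1 - 8 ≡ 4; y = λ·(5 - 4) - 7 ≡ 5. → (4, 5)
5P: (4, 5) + (3, 5). λ = (5 - 5)/(3 - 4) ≡ 0/10 mod 11. 10⁻¹ ≡ 10 (mod 11), so λ ≡ 0.
  x = λ² - 4 - 3 = 0 - 7 ≡ 4; y = λ·(4 - 4) - 5 ≡ 6. → (4, 6)
6P: (4, 6) + (3, 5). λ = (5 - 6)/(3 - 4) ≡ 10/10 mod 11. 10⁻¹ ≡ 10 (mod 11) since 10·10 = 100 ≡ 1, so λ ≡ 1.
  x = λ² - 4 - 3 = 1 - 7 ≡ 5; y = λ·(4 - 5) - 6 ≡ 4. → (5, 4)
7P: (5, 4) + (3, 5). λ = (5 - 4)/(3 - 5) ≡ 1/9 mod 11. 9⁻¹ ≡ 5 (mod 11) since 9·5 = 45 ≡ 1, so λ ≡ 5.
  x = λ² - 5 - 3 = 25 - 8 ≡ 6; y = λ·(5 - 6) - 4 ≡ 2. → (6, 2)
8P: (6, 2) + (3, 5). λ = (5 - 2)/(3 - 6) ≡ 3/8 mod 11. 8⁻¹ ≡ 7 (mod 11), so λ ≡ 10.
  x = λ² - 6 - 3 = 100 - 9 ≡ 3; y = λ·(6 - 3) - 2 ≡ 6. → (3, 6)
9P: (3, 6) + (3, 5): same x and y₁ ≡ -y₂, so the sum is 𝒪.
9P = 𝒪, so the order is 9.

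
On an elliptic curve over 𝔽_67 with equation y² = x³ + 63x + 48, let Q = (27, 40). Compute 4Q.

Repeated addition: build up to 4Q.
2Q: tangent at (27, 40): λ = (3·27² + 63)/(2·40) ≡ 39/13. 13⁻¹ ≡ 31 (mod 67), so λ ≡ 39·31 ≡ 3.
  x = λ² - 27 - 27 = 9 - 54 ≡ 22; y = λ·(27 - 22) - 40 ≡ 42. → (22, 42)
3Q: (22, 42) + (27, 40). λ = (40 - 42)/(27 - 22) ≡ 65/5 mod 67. 5⁻¹ ≡ 27 (mod 67), so λ ≡ 13.
  x = λ² - 22 - 27 = 169 - 49 ≡ 53; y = λ·(22 - 53) - 42 ≡ 24. → (53, 24)
4Q: (53, 24) + (27, 40). λ = (40 - 24)/(27 - 53) ≡ 16/41 mod 67. 41⁻¹ ≡ 18 (mod 67) since 41·18 = 738 ≡ 1, so λ ≡ 20.
  x = λ² - 53 - 27 = 400 - 80 ≡ 52; y = λ·(53 - 52) - 24 ≡ 63. → (52, 63)

(52, 63)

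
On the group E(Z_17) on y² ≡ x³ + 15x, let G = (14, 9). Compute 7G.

(5, 8)

Repeated addition: build up to 7G.
2G: tangent at (14, 9): λ = (3·14² + 15)/(2·9) ≡ 8/1. 1⁻¹ ≡ 1 (mod 17) since 1·1 = 1 ≡ 1, so λ ≡ 8·1 ≡ 8.
  x = λ² - 14 - 14 = 64 - 28 ≡ 2; y = λ·(14 - 2) - 9 ≡ 2. → (2, 2)
3G: (2, 2) + (14, 9). λ = (9 - 2)/(14 - 2) ≡ 7/12 mod 17. 12⁻¹ ≡ 10 (mod 17), so λ ≡ 2.
  x = λ² - 2 - 14 = 4 - 16 ≡ 5; y = λ·(2 - 5) - 2 ≡ 9. → (5, 9)
4G: (5, 9) + (14, 9). λ = (9 - 9)/(14 - 5) ≡ 0/9 mod 17. 9⁻¹ ≡ 2 (mod 17), so λ ≡ 0.
  x = λ² - 5 - 14 = 0 - 19 ≡ 15; y = λ·(5 - 15) - 9 ≡ 8. → (15, 8)
5G: (15, 8) + (14, 9). λ = (9 - 8)/(14 - 15) ≡ 1/16 mod 17. 16⁻¹ ≡ 16 (mod 17), so λ ≡ 16.
  x = λ² - 15 - 14 = 256 - 29 ≡ 6; y = λ·(15 - 6) - 8 ≡ 0. → (6, 0)
6G: (6, 0) + (14, 9). λ = (9 - 0)/(14 - 6) ≡ 9/8 mod 17. 8⁻¹ ≡ 15 (mod 17), so λ ≡ 16.
  x = λ² - 6 - 14 = 256 - 20 ≡ 15; y = λ·(6 - 15) - 0 ≡ 9. → (15, 9)
7G: (15, 9) + (14, 9). λ = (9 - 9)/(14 - 15) ≡ 0/16 mod 17. 16⁻¹ ≡ 16 (mod 17) since 16·16 = 256 ≡ 1, so λ ≡ 0.
  x = λ² - 15 - 14 = 0 - 29 ≡ 5; y = λ·(15 - 5) - 9 ≡ 8. → (5, 8)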